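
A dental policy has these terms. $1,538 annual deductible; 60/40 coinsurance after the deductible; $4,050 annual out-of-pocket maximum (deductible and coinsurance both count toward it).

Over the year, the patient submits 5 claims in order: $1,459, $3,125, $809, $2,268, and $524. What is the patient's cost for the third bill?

$323.60

Claim 1 — $1,459: fully absorbed by the deductible. Cost to patient: $1,459. OOP to date $1,459.
Claim 2 — $3,125: deductible takes $79, $3,046 remains; coinsurance $3,046 × 40% = $1,218.40. Cost to patient: $1,297.40. OOP to date $2,756.40.
Claim 3 — $809: deductible already satisfied, so patient's share is 40% × $809 = $323.60. Patient owes $323.60 (running OOP $3,080).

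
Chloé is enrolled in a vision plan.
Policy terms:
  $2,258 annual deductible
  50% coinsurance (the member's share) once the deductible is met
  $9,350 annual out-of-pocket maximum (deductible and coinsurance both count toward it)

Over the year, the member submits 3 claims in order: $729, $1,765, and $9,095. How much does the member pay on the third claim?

Claim 1 ($729): fully absorbed by the deductible. Cost to member: $729. OOP to date $729.
Claim 2 ($1,765): $1,529 to deductible, leaving $236; coinsurance $236 × 50% = $118. Cost to member: $1,647. OOP to date $2,376.
Claim 3 ($9,095): deductible met; 50% of $9,095 = $4,547.50. Member owes $4,547.50 (running OOP $6,923.50).

$4,547.50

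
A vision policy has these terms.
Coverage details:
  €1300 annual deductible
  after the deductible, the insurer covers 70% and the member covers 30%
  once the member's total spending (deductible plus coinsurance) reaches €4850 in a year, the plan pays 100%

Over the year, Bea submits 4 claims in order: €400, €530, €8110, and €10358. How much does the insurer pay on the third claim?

€5418

Bill 1, €400: fully absorbed by the deductible. Member owes €400 (running OOP €400). Plan pays €400 − €400 = €0.
Bill 2, €530: entire amount goes to the deductible. Cost to member: €530. OOP to date €930. Plan pays €530 − €530 = €0.
Bill 3, €8110: €370 finishes the deductible; €7740 goes to coinsurance; member's 30% is €2322. Cost to member: €2692. OOP to date €3622. Insurer: €8110 − €2692 = €5418.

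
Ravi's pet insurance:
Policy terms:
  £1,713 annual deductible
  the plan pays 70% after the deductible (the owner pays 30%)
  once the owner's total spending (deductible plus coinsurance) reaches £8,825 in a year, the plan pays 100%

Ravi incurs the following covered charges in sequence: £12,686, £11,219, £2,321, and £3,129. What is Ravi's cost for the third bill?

Claim 1 (£12,686): £1,713 to deductible, leaving £10,973; owner's 30% is £3,291.90. Owner pays £5,004.90; OOP now £5,004.90.
Claim 2 (£11,219): deductible already satisfied, so owner's share is 30% × £11,219 = £3,365.70. Cost to owner: £3,365.70. OOP to date £8,370.60.
Claim 3 (£2,321): deductible already satisfied, so owner's share is 30% × £2,321 = £696.30. OOP would hit £9,066.90 > £8,825, so the cap limits the owner to £8,825 − £8,370.60 = £454.40.

£454.40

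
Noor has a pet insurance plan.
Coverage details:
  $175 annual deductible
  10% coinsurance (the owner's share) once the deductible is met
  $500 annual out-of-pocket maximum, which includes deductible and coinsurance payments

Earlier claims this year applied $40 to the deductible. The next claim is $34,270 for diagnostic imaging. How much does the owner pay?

$40 of the $175 deductible is already met, leaving $135.
That leaves $34,270 − $135 = $34,135 for coinsurance.
Owner's 10% share of $34,135 is $3,413.50.
That puts the owner's cost at $135 + $3,413.50 = $3,548.50 before any cap.
Adding $3,548.50 to the $40 already spent would give $3,588.50, which exceeds the $500 cap; the owner pays just $500 − $40 = $460.

$460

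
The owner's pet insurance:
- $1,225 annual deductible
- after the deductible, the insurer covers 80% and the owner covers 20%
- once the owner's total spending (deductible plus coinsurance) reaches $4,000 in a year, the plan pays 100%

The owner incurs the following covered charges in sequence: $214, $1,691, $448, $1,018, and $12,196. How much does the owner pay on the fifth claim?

$2,345.80

Claim 1 — $214: all of it applies to the deductible. Owner owes $214 (running OOP $214).
Claim 2 — $1,691: deductible takes $1,011, $680 remains; owner's 20% is $136. Owner owes $1,147 (running OOP $1,361).
Claim 3 — $448: deductible met; 20% of $448 = $89.60. Cost to owner: $89.60. OOP to date $1,450.60.
Claim 4 — $1,018: 20% coinsurance on $1,018 = $203.60. Owner pays $203.60; OOP now $1,654.20.
Claim 5 — $12,196: 20% coinsurance on $12,196 = $2,439.20. OOP would hit $4,093.40 > $4,000, so the cap limits the owner to $4,000 − $1,654.20 = $2,345.80.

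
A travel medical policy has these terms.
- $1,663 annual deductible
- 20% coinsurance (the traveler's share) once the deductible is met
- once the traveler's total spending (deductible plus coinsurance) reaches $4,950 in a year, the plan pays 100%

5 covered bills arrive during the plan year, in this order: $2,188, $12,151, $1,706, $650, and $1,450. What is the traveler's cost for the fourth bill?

#1 ($2,188): $1,663 to deductible, leaving $525; traveler's 20% is $105. Traveler owes $1,768 (running OOP $1,768).
#2 ($12,151): deductible met; 20% of $12,151 = $2,430.20. Traveler owes $2,430.20 (running OOP $4,198.20).
#3 ($1,706): 20% coinsurance on $1,706 = $341.20. Traveler owes $341.20 (running OOP $4,539.40).
#4 ($650): deductible met; 20% of $650 = $130. Traveler pays $130; OOP now $4,669.40.

$130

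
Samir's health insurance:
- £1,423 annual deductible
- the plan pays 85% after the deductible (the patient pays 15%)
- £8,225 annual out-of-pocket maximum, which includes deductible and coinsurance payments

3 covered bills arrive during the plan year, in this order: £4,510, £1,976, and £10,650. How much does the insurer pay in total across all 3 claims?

£13,356.05

Claim 1 — £4,510: deductible takes £1,423, £3,087 remains; patient's 15% is £463.05. Patient pays £1,886.05; OOP now £1,886.05. Insurer: £4,510 − £1,886.05 = £2,623.95.
Claim 2 — £1,976: deductible met; 15% of £1,976 = £296.40. Patient owes £296.40 (running OOP £2,182.45). Insurer: £1,976 − £296.40 = £1,679.60.
Claim 3 — £10,650: deductible met; 15% of £10,650 = £1,597.50. Patient pays £1,597.50; OOP now £3,779.95. Insurer: £10,650 − £1,597.50 = £9,052.50.
Insurer total = bills − patient's total = £17,136 − £3,779.95 = £13,356.05.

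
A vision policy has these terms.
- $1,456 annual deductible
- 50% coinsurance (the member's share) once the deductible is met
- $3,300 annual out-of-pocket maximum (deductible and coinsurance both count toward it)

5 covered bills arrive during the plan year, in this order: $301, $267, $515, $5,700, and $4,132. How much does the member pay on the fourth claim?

#1 ($301): entire amount goes to the deductible. Member pays $301; OOP now $301.
#2 ($267): entire amount goes to the deductible. Member pays $267; OOP now $568.
#3 ($515): entire amount goes to the deductible. Member owes $515 (running OOP $1,083).
#4 ($5,700): deductible takes $373, $5,327 remains; member's 50% is $2,663.50. Claim cost before the cap: $373 + $2,663.50 = $3,036.50. Adding that to $1,083 gives $4,119.50, past the $3,300 cap; member pays only $3,300 − $1,083 = $2,217.

$2,217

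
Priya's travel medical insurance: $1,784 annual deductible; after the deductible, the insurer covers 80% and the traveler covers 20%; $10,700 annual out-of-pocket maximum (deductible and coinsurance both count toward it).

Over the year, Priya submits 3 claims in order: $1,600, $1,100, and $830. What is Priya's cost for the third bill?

$166

Bill 1, $1,600: entire amount goes to the deductible. Cost to traveler: $1,600. OOP to date $1,600.
Bill 2, $1,100: $184 finishes the deductible; $916 goes to coinsurance; coinsurance $916 × 20% = $183.20. Traveler owes $367.20 (running OOP $1,967.20).
Bill 3, $830: deductible already satisfied, so traveler's share is 20% × $830 = $166. Traveler owes $166 (running OOP $2,133.20).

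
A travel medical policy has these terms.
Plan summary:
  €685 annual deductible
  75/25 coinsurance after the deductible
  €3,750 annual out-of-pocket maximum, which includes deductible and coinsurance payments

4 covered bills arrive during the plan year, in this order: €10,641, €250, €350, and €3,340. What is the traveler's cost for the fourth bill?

Claim 1 (€10,641): €685 to deductible, leaving €9,956; traveler's 25% is €2,489. Traveler pays €3,174; OOP now €3,174.
Claim 2 (€250): deductible met; 25% of €250 = €62.50. Traveler pays €62.50; OOP now €3,236.50.
Claim 3 (€350): deductible already satisfied, so traveler's share is 25% × €350 = €87.50. Traveler owes €87.50 (running OOP €3,324).
Claim 4 (€3,340): 25% coinsurance on €3,340 = €835. OOP would hit €4,159 > €3,750, so the cap limits the traveler to €3,750 − €3,324 = €426.

€426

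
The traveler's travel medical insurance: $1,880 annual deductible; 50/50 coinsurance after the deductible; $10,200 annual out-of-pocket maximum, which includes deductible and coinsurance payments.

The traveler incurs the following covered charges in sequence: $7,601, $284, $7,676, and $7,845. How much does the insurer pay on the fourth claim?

$6,365.50

Claim 1 ($7,601): deductible takes $1,880, $5,721 remains; 50% of $5,721 = $2,860.50. Cost to traveler: $4,740.50. OOP to date $4,740.50. Plan pays $7,601 − $4,740.50 = $2,860.50.
Claim 2 ($284): 50% coinsurance on $284 = $142. Traveler owes $142 (running OOP $4,882.50). Plan pays $284 − $142 = $142.
Claim 3 ($7,676): deductible already satisfied, so traveler's share is 50% × $7,676 = $3,838. Cost to traveler: $3,838. OOP to date $8,720.50. Insurer: $7,676 − $3,838 = $3,838.
Claim 4 ($7,845): 50% coinsurance on $7,845 = $3,922.50. That would push OOP to $12,643, over the $10,200 cap, so traveler pays $10,200 − $8,720.50 = $1,479.50. Insurer: $7,845 − $1,479.50 = $6,365.50.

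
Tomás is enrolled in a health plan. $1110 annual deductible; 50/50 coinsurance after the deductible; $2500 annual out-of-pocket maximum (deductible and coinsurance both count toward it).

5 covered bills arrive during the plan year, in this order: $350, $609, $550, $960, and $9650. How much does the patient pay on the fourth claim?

$480

Bill 1, $350: entire amount goes to the deductible. Cost to patient: $350. OOP to date $350.
Bill 2, $609: fully absorbed by the deductible. Cost to patient: $609. OOP to date $959.
Bill 3, $550: $151 to deductible, leaving $399; 50% of $399 = $199.50. Patient owes $350.50 (running OOP $1309.50).
Bill 4, $960: deductible already satisfied, so patient's share is 50% × $960 = $480. Patient owes $480 (running OOP $1789.50).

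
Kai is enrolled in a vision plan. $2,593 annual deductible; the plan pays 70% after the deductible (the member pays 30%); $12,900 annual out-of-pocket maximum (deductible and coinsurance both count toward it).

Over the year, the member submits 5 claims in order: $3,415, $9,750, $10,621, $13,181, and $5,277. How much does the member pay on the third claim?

$3,186.30

#1 ($3,415): $2,593 finishes the deductible; $822 goes to coinsurance; coinsurance $822 × 30% = $246.60. Cost to member: $2,839.60. OOP to date $2,839.60.
#2 ($9,750): deductible already satisfied, so member's share is 30% × $9,750 = $2,925. Member pays $2,925; OOP now $5,764.60.
#3 ($10,621): 30% coinsurance on $10,621 = $3,186.30. Member owes $3,186.30 (running OOP $8,950.90).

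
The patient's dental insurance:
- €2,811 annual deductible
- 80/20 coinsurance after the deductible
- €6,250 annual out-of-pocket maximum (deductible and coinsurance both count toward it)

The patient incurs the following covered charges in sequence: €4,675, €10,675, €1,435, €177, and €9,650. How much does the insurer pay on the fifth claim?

€9,041.20

Claim 1 (€4,675): €2,811 to deductible, leaving €1,864; patient's 20% is €372.80. Patient owes €3,183.80 (running OOP €3,183.80). Plan pays €4,675 − €3,183.80 = €1,491.20.
Claim 2 (€10,675): deductible already satisfied, so patient's share is 20% × €10,675 = €2,135. Patient pays €2,135; OOP now €5,318.80. Plan pays €10,675 − €2,135 = €8,540.
Claim 3 (€1,435): 20% coinsurance on €1,435 = €287. Cost to patient: €287. OOP to date €5,605.80. Plan pays €1,435 − €287 = €1,148.
Claim 4 (€177): deductible met; 20% of €177 = €35.40. Patient owes €35.40 (running OOP €5,641.20). Plan pays €177 − €35.40 = €141.60.
Claim 5 (€9,650): 20% coinsurance on €9,650 = €1,930. That would push OOP to €7,571.20, over the €6,250 cap, so patient pays €6,250 − €5,641.20 = €608.80. Insurer: €9,650 − €608.80 = €9,041.20.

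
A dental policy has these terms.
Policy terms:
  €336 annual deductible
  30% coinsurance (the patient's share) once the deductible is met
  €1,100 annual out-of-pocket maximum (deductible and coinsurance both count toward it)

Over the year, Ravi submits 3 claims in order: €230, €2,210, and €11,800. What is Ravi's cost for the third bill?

Claim 1 — €230: entire amount goes to the deductible. Cost to patient: €230. OOP to date €230.
Claim 2 — €2,210: €106 finishes the deductible; €2,104 goes to coinsurance; coinsurance €2,104 × 30% = €631.20. Cost to patient: €737.20. OOP to date €967.20.
Claim 3 — €11,800: deductible already satisfied, so patient's share is 30% × €11,800 = €3,540. That would push OOP to €4,507.20, over the €1,100 cap, so patient pays €1,100 − €967.20 = €132.80.

€132.80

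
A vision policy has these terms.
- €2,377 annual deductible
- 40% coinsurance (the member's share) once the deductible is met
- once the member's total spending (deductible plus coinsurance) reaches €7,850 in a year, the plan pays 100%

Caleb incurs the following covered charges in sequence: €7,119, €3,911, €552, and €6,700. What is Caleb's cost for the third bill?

Claim 1 (€7,119): €2,377 to deductible, leaving €4,742; coinsurance €4,742 × 40% = €1,896.80. Cost to member: €4,273.80. OOP to date €4,273.80.
Claim 2 (€3,911): deductible already satisfied, so member's share is 40% × €3,911 = €1,564.40. Member owes €1,564.40 (running OOP €5,838.20).
Claim 3 (€552): deductible already satisfied, so member's share is 40% × €552 = €220.80. Member owes €220.80 (running OOP €6,059).

€220.80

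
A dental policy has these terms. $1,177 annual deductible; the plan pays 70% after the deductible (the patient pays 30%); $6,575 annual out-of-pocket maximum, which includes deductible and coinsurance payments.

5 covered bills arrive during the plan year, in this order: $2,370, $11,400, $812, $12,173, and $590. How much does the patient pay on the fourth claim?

$1,376.50

#1 ($2,370): deductible takes $1,177, $1,193 remains; coinsurance $1,193 × 30% = $357.90. Patient pays $1,534.90; OOP now $1,534.90.
#2 ($11,400): 30% coinsurance on $11,400 = $3,420. Patient pays $3,420; OOP now $4,954.90.
#3 ($812): deductible met; 30% of $812 = $243.60. Patient owes $243.60 (running OOP $5,198.50).
#4 ($12,173): 30% coinsurance on $12,173 = $3,651.90. That would push OOP to $8,850.40, over the $6,575 cap, so patient pays $6,575 − $5,198.50 = $1,376.50.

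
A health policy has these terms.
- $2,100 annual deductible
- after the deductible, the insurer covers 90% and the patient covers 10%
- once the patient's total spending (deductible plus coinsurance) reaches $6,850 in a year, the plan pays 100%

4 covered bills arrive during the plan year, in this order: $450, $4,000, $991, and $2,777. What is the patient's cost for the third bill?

$99.10

Claim 1 ($450): all of it applies to the deductible. Patient pays $450; OOP now $450.
Claim 2 ($4,000): $1,650 to deductible, leaving $2,350; coinsurance $2,350 × 10% = $235. Patient owes $1,885 (running OOP $2,335).
Claim 3 ($991): deductible already satisfied, so patient's share is 10% × $991 = $99.10. Patient pays $99.10; OOP now $2,434.10.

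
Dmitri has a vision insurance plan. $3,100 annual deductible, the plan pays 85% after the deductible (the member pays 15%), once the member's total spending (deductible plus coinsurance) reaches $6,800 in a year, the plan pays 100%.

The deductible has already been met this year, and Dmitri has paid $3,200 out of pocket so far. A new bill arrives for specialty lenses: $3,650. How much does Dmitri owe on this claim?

$547.50

The deductible is already satisfied, so the full bill goes to coinsurance.
Member's 15% share of $3,650 is $547.50.
Year-to-date out-of-pocket becomes $3,200 + $547.50 = $3,747.50, still under the $6,800 maximum, so no cap applies.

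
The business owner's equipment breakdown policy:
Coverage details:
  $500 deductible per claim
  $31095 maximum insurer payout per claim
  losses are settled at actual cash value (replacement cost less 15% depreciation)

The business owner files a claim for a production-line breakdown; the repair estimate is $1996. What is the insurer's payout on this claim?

$1196.60

Depreciate 15%: the covered value is $1996 × 0.85 = $1696.60.
After the deductible, $1696.60 − $500 = $1196.60 remains.
$1196.60 ≤ $31095, so the limit doesn't bind; insurer pays $1196.60.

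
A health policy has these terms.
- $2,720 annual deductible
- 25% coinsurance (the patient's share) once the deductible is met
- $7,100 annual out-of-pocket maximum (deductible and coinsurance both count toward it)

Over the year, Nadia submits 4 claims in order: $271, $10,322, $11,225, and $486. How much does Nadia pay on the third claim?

$2,411.75

Claim 1 — $271: fully absorbed by the deductible. Patient pays $271; OOP now $271.
Claim 2 — $10,322: deductible takes $2,449, $7,873 remains; 25% of $7,873 = $1,968.25. Cost to patient: $4,417.25. OOP to date $4,688.25.
Claim 3 — $11,225: deductible already satisfied, so patient's share is 25% × $11,225 = $2,806.25. Adding that to $4,688.25 gives $7,494.50, past the $7,100 cap; patient pays only $7,100 − $4,688.25 = $2,411.75.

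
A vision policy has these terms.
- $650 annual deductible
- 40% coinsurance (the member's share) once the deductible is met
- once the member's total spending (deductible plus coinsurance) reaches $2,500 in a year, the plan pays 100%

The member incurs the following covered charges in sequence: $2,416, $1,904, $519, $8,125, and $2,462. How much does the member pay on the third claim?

$207.60

Claim 1 — $2,416: deductible takes $650, $1,766 remains; member's 40% is $706.40. Cost to member: $1,356.40. OOP to date $1,356.40.
Claim 2 — $1,904: 40% coinsurance on $1,904 = $761.60. Member pays $761.60; OOP now $2,118.
Claim 3 — $519: deductible already satisfied, so member's share is 40% × $519 = $207.60. Member owes $207.60 (running OOP $2,325.60).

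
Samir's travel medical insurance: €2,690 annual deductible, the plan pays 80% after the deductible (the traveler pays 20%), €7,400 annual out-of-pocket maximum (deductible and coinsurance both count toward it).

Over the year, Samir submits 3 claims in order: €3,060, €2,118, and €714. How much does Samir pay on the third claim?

#1 (€3,060): €2,690 to deductible, leaving €370; coinsurance €370 × 20% = €74. Cost to traveler: €2,764. OOP to date €2,764.
#2 (€2,118): deductible met; 20% of €2,118 = €423.60. Cost to traveler: €423.60. OOP to date €3,187.60.
#3 (€714): deductible met; 20% of €714 = €142.80. Traveler owes €142.80 (running OOP €3,330.40).

€142.80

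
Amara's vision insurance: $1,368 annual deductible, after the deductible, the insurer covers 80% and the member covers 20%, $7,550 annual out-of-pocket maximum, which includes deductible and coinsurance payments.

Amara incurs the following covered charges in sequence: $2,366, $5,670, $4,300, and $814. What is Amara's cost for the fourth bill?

Claim 1 — $2,366: $1,368 finishes the deductible; $998 goes to coinsurance; 20% of $998 = $199.60. Member owes $1,567.60 (running OOP $1,567.60).
Claim 2 — $5,670: 20% coinsurance on $5,670 = $1,134. Member owes $1,134 (running OOP $2,701.60).
Claim 3 — $4,300: 20% coinsurance on $4,300 = $860. Member owes $860 (running OOP $3,561.60).
Claim 4 — $814: deductible met; 20% of $814 = $162.80. Member pays $162.80; OOP now $3,724.40.

$162.80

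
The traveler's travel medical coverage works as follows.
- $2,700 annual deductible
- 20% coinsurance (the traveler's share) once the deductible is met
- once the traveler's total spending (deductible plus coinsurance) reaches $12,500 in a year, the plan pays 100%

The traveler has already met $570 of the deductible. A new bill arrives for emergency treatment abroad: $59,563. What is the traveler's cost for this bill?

$570 of the $2,700 deductible is already met, leaving $2,130.
That leaves $59,563 − $2,130 = $57,433 for coinsurance.
Traveler's 20% share of $57,433 is $11,486.60.
Traveler responsibility before any cap: $2,130 + $11,486.60 = $13,616.60.
Year-to-date out-of-pocket would reach $570 + $13,616.60 = $14,186.60, above the $12,500 maximum, so the traveler pays only $12,500 − $570 = $11,930.

$11,930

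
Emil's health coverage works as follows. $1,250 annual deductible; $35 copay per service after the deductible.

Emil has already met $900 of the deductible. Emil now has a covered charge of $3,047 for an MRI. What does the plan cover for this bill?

$2,662

Remaining deductible: $1,250 − $900 = $350.
That leaves $3,047 − $350 = $2,697 for the copay.
Copay on this service: $35.
Patient responsibility: $350 + $35 = $385.
The insurer covers the remainder: $3,047 − $385 = $2,662.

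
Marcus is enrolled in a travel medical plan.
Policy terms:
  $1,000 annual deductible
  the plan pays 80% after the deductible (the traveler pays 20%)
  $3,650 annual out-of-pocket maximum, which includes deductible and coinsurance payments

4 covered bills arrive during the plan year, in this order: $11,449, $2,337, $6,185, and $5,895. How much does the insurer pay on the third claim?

#1 ($11,449): deductible takes $1,000, $10,449 remains; coinsurance $10,449 × 20% = $2,089.80. Cost to traveler: $3,089.80. OOP to date $3,089.80. Insurer: $11,449 − $3,089.80 = $8,359.20.
#2 ($2,337): 20% coinsurance on $2,337 = $467.40. Cost to traveler: $467.40. OOP to date $3,557.20. Insurer: $2,337 − $467.40 = $1,869.60.
#3 ($6,185): deductible met; 20% of $6,185 = $1,237. Adding that to $3,557.20 gives $4,794.20, past the $3,650 cap; traveler pays only $3,650 − $3,557.20 = $92.80. Insurer: $6,185 − $92.80 = $6,092.20.

$6,092.20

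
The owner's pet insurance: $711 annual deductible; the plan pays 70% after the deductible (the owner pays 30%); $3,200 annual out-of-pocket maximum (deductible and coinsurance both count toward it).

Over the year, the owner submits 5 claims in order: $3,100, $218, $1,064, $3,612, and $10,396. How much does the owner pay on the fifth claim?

$304.10

Bill 1, $3,100: $711 finishes the deductible; $2,389 goes to coinsurance; coinsurance $2,389 × 30% = $716.70. Owner pays $1,427.70; OOP now $1,427.70.
Bill 2, $218: 30% coinsurance on $218 = $65.40. Owner owes $65.40 (running OOP $1,493.10).
Bill 3, $1,064: deductible met; 30% of $1,064 = $319.20. Cost to owner: $319.20. OOP to date $1,812.30.
Bill 4, $3,612: 30% coinsurance on $3,612 = $1,083.60. Cost to owner: $1,083.60. OOP to date $2,895.90.
Bill 5, $10,396: 30% coinsurance on $10,396 = $3,118.80. That would push OOP to $6,014.70, over the $3,200 cap, so owner pays $3,200 − $2,895.90 = $304.10.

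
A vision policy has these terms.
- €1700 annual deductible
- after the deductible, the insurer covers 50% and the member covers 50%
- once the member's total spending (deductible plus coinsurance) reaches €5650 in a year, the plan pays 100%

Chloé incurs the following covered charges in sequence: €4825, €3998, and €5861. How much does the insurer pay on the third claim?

€5472.50

#1 (€4825): €1700 finishes the deductible; €3125 goes to coinsurance; 50% of €3125 = €1562.50. Member pays €3262.50; OOP now €3262.50. Plan pays €4825 − €3262.50 = €1562.50.
#2 (€3998): 50% coinsurance on €3998 = €1999. Member owes €1999 (running OOP €5261.50). Plan pays €3998 − €1999 = €1999.
#3 (€5861): deductible already satisfied, so member's share is 50% × €5861 = €2930.50. That would push OOP to €8192, over the €5650 cap, so member pays €5650 − €5261.50 = €388.50. Insurer: €5861 − €388.50 = €5472.50.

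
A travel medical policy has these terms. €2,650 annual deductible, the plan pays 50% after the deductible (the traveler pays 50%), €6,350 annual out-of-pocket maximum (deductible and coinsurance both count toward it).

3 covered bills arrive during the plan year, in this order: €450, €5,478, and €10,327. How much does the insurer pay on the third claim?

Claim 1 — €450: entire amount goes to the deductible. Traveler pays €450; OOP now €450. Insurer: €450 − €450 = €0.
Claim 2 — €5,478: €2,200 finishes the deductible; €3,278 goes to coinsurance; coinsurance €3,278 × 50% = €1,639. Cost to traveler: €3,839. OOP to date €4,289. Insurer: €5,478 − €3,839 = €1,639.
Claim 3 — €10,327: 50% coinsurance on €10,327 = €5,163.50. OOP would hit €9,452.50 > €6,350, so the cap limits the traveler to €6,350 − €4,289 = €2,061. Plan pays €10,327 − €2,061 = €8,266.

€8,266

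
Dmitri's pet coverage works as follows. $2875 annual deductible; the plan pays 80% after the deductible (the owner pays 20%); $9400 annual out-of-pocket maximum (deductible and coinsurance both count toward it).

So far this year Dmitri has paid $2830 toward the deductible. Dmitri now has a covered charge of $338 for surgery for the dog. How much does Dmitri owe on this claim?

$103.60

$2830 of the $2875 deductible is already met, leaving $45.
After the $45 deductible portion, $338 − $45 = $293 is subject to coinsurance.
Owner's 20% share of $293 is $58.60.
Owner responsibility before any cap: $45 + $58.60 = $103.60.
Total out-of-pocket so far would be $2830 + $103.60 = $2933.60, below the $9400 cap — no reduction.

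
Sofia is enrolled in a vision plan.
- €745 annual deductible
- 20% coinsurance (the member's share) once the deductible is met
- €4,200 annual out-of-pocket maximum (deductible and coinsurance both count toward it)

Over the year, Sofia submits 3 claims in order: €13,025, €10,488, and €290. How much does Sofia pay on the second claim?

€999

Claim 1 — €13,025: €745 to deductible, leaving €12,280; 20% of €12,280 = €2,456. Member pays €3,201; OOP now €3,201.
Claim 2 — €10,488: deductible already satisfied, so member's share is 20% × €10,488 = €2,097.60. OOP would hit €5,298.60 > €4,200, so the cap limits the member to €4,200 − €3,201 = €999.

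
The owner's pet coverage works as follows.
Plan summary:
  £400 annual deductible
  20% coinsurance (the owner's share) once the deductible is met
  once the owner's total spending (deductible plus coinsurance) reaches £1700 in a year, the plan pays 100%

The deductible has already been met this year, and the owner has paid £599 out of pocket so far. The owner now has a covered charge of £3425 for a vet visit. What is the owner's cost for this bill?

The deductible is already satisfied, so the full bill goes to coinsurance.
Coinsurance: £3425 × 20% = £685.
Cumulative spending £599 + £685 = £1284 stays under the £1700 maximum.

£685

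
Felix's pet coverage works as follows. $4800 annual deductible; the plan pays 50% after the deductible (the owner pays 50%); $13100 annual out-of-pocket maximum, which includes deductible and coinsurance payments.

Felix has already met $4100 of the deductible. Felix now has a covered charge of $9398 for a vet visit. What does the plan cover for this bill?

$4349

Deductible still to meet: $4800 − $4100 = $700.
That leaves $9398 − $700 = $8698 for coinsurance.
Coinsurance: $8698 × 50% = $4349.
That puts the owner's cost at $700 + $4349 = $5049 before any cap.
Cumulative spending $4100 + $5049 = $9149 stays under the $13100 maximum.
The plan picks up $9398 − $5049 = $4349.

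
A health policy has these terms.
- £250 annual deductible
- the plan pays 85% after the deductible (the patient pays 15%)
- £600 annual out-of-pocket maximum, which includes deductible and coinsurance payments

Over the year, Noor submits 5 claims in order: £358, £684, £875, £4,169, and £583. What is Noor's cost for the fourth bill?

Claim 1 (£358): deductible takes £250, £108 remains; coinsurance £108 × 15% = £16.20. Patient pays £266.20; OOP now £266.20.
Claim 2 (£684): 15% coinsurance on £684 = £102.60. Cost to patient: £102.60. OOP to date £368.80.
Claim 3 (£875): deductible already satisfied, so patient's share is 15% × £875 = £131.25. Patient owes £131.25 (running OOP £500.05).
Claim 4 (£4,169): deductible already satisfied, so patient's share is 15% × £4,169 = £625.35. Adding that to £500.05 gives £1,125.40, past the £600 cap; patient pays only £600 − £500.05 = £99.95.

£99.95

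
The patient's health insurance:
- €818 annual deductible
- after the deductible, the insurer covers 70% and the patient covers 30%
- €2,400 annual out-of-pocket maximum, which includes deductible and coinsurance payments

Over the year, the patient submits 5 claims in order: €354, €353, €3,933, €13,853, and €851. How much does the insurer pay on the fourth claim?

€13,417.60

Bill 1, €354: entire amount goes to the deductible. Patient pays €354; OOP now €354. Plan pays €354 − €354 = €0.
Bill 2, €353: entire amount goes to the deductible. Patient owes €353 (running OOP €707). Insurer: €353 − €353 = €0.
Bill 3, €3,933: €111 finishes the deductible; €3,822 goes to coinsurance; 30% of €3,822 = €1,146.60. Patient pays €1,257.60; OOP now €1,964.60. Insurer: €3,933 − €1,257.60 = €2,675.40.
Bill 4, €13,853: deductible met; 30% of €13,853 = €4,155.90. That would push OOP to €6,120.50, over the €2,400 cap, so patient pays €2,400 − €1,964.60 = €435.40. Insurer: €13,853 − €435.40 = €13,417.60.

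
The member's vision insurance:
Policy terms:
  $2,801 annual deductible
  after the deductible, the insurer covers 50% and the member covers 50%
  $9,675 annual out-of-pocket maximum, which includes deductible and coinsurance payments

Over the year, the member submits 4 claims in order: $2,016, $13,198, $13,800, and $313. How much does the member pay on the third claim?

Claim 1 ($2,016): fully absorbed by the deductible. Cost to member: $2,016. OOP to date $2,016.
Claim 2 ($13,198): $785 to deductible, leaving $12,413; 50% of $12,413 = $6,206.50. Member pays $6,991.50; OOP now $9,007.50.
Claim 3 ($13,800): 50% coinsurance on $13,800 = $6,900. OOP would hit $15,907.50 > $9,675, so the cap limits the member to $9,675 − $9,007.50 = $667.50.

$667.50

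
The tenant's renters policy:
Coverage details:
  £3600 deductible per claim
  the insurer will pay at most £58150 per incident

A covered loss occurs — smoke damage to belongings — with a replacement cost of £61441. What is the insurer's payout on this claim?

£57841

Subtract the deductible: £61441 − £3600 = £57841.
£57841 ≤ £58150, so the limit doesn't bind; insurer pays £57841.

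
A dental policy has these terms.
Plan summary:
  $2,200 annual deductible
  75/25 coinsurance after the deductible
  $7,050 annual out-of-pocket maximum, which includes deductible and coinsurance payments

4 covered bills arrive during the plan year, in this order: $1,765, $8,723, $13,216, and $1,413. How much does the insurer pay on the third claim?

Claim 1 ($1,765): fully absorbed by the deductible. Cost to patient: $1,765. OOP to date $1,765. Plan pays $1,765 − $1,765 = $0.
Claim 2 ($8,723): $435 finishes the deductible; $8,288 goes to coinsurance; 25% of $8,288 = $2,072. Cost to patient: $2,507. OOP to date $4,272. Plan pays $8,723 − $2,507 = $6,216.
Claim 3 ($13,216): deductible met; 25% of $13,216 = $3,304. OOP would hit $7,576 > $7,050, so the cap limits the patient to $7,050 − $4,272 = $2,778. Plan pays $13,216 − $2,778 = $10,438.

$10,438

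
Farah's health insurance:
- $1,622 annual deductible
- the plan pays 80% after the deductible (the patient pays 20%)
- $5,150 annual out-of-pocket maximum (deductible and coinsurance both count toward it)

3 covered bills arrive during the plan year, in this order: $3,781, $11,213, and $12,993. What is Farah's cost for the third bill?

$853.60

#1 ($3,781): $1,622 finishes the deductible; $2,159 goes to coinsurance; 20% of $2,159 = $431.80. Patient owes $2,053.80 (running OOP $2,053.80).
#2 ($11,213): deductible met; 20% of $11,213 = $2,242.60. Cost to patient: $2,242.60. OOP to date $4,296.40.
#3 ($12,993): 20% coinsurance on $12,993 = $2,598.60. That would push OOP to $6,895, over the $5,150 cap, so patient pays $5,150 − $4,296.40 = $853.60.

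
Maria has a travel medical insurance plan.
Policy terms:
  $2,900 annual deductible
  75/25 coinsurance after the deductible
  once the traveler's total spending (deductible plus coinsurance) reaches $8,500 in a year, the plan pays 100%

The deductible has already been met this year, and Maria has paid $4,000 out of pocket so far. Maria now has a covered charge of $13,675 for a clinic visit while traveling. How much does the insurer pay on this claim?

$10,256.25

With the deductible met, the entire $13,675 is subject to coinsurance.
25% of $13,675 = $3,418.75 falls to the traveler.
Total out-of-pocket so far would be $4,000 + $3,418.75 = $7,418.75, below the $8,500 cap — no reduction.
The insurer covers the remainder: $13,675 − $3,418.75 = $10,256.25.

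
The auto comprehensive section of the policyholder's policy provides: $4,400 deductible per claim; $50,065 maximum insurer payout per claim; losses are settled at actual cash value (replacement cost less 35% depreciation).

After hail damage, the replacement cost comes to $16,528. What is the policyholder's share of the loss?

$10,184.80

Actual cash value after 35% depreciation: $16,528 × 65% = $10,743.20.
Subtract the deductible: $10,743.20 − $4,400 = $6,343.20.
$6,343.20 ≤ $50,065, so the limit doesn't bind; insurer pays $6,343.20.
Policyholder's share is the uncovered remainder: $16,528 − $6,343.20 = $10,184.80.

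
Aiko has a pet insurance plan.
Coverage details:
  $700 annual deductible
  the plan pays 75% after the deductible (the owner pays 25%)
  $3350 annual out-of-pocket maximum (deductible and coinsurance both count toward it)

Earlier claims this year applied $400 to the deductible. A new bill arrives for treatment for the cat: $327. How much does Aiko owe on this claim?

Deductible still to meet: $700 − $400 = $300.
The remaining $27 (= $327 − $300) moves to coinsurance.
Coinsurance: $27 × 25% = $6.75.
That puts the owner's cost at $300 + $6.75 = $306.75 before any cap.
Cumulative spending $400 + $306.75 = $706.75 stays under the $3350 maximum.

$306.75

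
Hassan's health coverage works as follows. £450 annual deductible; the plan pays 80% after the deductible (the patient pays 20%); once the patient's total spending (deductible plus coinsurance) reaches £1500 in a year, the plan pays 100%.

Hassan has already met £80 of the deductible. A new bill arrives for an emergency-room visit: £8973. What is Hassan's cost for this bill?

£1420

£80 of the £450 deductible is already met, leaving £370.
The remaining £8603 (= £8973 − £370) moves to coinsurance.
Coinsurance: £8603 × 20% = £1720.60.
That puts the patient's cost at £370 + £1720.60 = £2090.60 before any cap.
Year-to-date out-of-pocket would reach £80 + £2090.60 = £2170.60, above the £1500 maximum, so the patient pays only £1500 − £80 = £1420.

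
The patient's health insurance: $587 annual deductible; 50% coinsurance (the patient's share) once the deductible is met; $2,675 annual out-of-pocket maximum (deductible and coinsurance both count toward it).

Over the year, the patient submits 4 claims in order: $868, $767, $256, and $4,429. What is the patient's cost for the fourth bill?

Claim 1 ($868): $587 finishes the deductible; $281 goes to coinsurance; 50% of $281 = $140.50. Patient owes $727.50 (running OOP $727.50).
Claim 2 ($767): deductible met; 50% of $767 = $383.50. Patient owes $383.50 (running OOP $1,111).
Claim 3 ($256): deductible already satisfied, so patient's share is 50% × $256 = $128. Patient pays $128; OOP now $1,239.
Claim 4 ($4,429): deductible already satisfied, so patient's share is 50% × $4,429 = $2,214.50. OOP would hit $3,453.50 > $2,675, so the cap limits the patient to $2,675 − $1,239 = $1,436.

$1,436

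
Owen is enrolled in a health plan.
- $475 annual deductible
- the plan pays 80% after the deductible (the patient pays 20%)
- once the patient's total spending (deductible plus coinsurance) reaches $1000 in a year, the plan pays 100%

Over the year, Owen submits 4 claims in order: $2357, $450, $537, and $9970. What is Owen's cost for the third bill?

Claim 1 ($2357): deductible takes $475, $1882 remains; 20% of $1882 = $376.40. Cost to patient: $851.40. OOP to date $851.40.
Claim 2 ($450): deductible already satisfied, so patient's share is 20% × $450 = $90. Patient owes $90 (running OOP $941.40).
Claim 3 ($537): deductible met; 20% of $537 = $107.40. That would push OOP to $1048.80, over the $1000 cap, so patient pays $1000 − $941.40 = $58.60.

$58.60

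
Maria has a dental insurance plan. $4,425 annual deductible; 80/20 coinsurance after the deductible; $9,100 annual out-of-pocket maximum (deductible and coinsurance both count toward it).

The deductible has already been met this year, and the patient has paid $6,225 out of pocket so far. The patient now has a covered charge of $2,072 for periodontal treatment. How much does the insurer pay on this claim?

$1,657.60

With the deductible met, the entire $2,072 is subject to coinsurance.
Patient's 20% share of $2,072 is $414.40.
Cumulative spending $6,225 + $414.40 = $6,639.40 stays under the $9,100 maximum.
The insurer covers the remainder: $2,072 − $414.40 = $1,657.60.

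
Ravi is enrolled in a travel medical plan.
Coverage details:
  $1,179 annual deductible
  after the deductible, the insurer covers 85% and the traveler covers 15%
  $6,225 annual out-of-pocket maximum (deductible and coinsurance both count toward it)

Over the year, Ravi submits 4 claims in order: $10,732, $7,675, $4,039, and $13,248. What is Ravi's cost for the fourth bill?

Claim 1 — $10,732: $1,179 finishes the deductible; $9,553 goes to coinsurance; coinsurance $9,553 × 15% = $1,432.95. Cost to traveler: $2,611.95. OOP to date $2,611.95.
Claim 2 — $7,675: 15% coinsurance on $7,675 = $1,151.25. Traveler owes $1,151.25 (running OOP $3,763.20).
Claim 3 — $4,039: deductible met; 15% of $4,039 = $605.85. Cost to traveler: $605.85. OOP to date $4,369.05.
Claim 4 — $13,248: 15% coinsurance on $13,248 = $1,987.20. OOP would hit $6,356.25 > $6,225, so the cap limits the traveler to $6,225 − $4,369.05 = $1,855.95.

$1,855.95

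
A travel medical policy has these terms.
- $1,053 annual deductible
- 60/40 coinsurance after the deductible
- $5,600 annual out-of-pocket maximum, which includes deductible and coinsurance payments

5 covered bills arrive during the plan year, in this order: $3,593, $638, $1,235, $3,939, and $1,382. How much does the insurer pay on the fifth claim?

Bill 1, $3,593: $1,053 to deductible, leaving $2,540; 40% of $2,540 = $1,016. Traveler pays $2,069; OOP now $2,069. Insurer: $3,593 − $2,069 = $1,524.
Bill 2, $638: deductible met; 40% of $638 = $255.20. Traveler owes $255.20 (running OOP $2,324.20). Plan pays $638 − $255.20 = $382.80.
Bill 3, $1,235: deductible already satisfied, so traveler's share is 40% × $1,235 = $494. Traveler owes $494 (running OOP $2,818.20). Insurer: $1,235 − $494 = $741.
Bill 4, $3,939: 40% coinsurance on $3,939 = $1,575.60. Traveler owes $1,575.60 (running OOP $4,393.80). Plan pays $3,939 − $1,575.60 = $2,363.40.
Bill 5, $1,382: deductible met; 40% of $1,382 = $552.80. Cost to traveler: $552.80. OOP to date $4,946.60. Insurer: $1,382 − $552.80 = $829.20.

$829.20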